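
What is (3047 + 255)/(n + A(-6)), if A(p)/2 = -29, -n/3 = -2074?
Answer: 1651/3082 ≈ 0.53569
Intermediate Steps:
n = 6222 (n = -3*(-2074) = 6222)
A(p) = -58 (A(p) = 2*(-29) = -58)
(3047 + 255)/(n + A(-6)) = (3047 + 255)/(6222 - 58) = 3302/6164 = 3302*(1/6164) = 1651/3082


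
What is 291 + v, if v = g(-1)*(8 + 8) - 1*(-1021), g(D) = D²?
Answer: 1328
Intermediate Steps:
v = 1037 (v = (-1)²*(8 + 8) - 1*(-1021) = 1*16 + 1021 = 16 + 1021 = 1037)
291 + v = 291 + 1037 = 1328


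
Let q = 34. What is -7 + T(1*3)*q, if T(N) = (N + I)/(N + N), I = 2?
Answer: 64/3 ≈ 21.333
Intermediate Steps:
T(N) = (2 + N)/(2*N) (T(N) = (N + 2)/(N + N) = (2 + N)/((2*N)) = (2 + N)*(1/(2*N)) = (2 + N)/(2*N))
-7 + T(1*3)*q = -7 + ((2 + 1*3)/(2*((1*3))))*34 = -7 + ((½)*(2 + 3)/3)*34 = -7 + ((½)*(⅓)*5)*34 = -7 + (⅚)*34 = -7 + 85/3 = 64/3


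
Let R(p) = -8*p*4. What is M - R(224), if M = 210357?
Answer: 217525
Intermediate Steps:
R(p) = -32*p
M - R(224) = 210357 - (-32)*224 = 210357 - 1*(-7168) = 210357 + 7168 = 217525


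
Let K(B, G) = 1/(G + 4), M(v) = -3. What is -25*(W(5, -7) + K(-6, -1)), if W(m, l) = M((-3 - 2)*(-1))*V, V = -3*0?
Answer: -25/3 ≈ -8.3333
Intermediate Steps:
V = 0
W(m, l) = 0 (W(m, l) = -3*0 = 0)
K(B, G) = 1/(4 + G)
-25*(W(5, -7) + K(-6, -1)) = -25*(0 + 1/(4 - 1)) = -25*(0 + 1/3) = -25*(0 + ⅓) = -25*⅓ = -25/3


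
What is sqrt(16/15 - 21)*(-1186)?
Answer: -1186*I*sqrt(4485)/15 ≈ -5295.1*I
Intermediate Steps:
sqrt(16/15 - 21)*(-1186) = sqrt(-299/15)*(-1186) = (I*sqrt(4485)/15)*(-1186) = -1186*I*sqrt(4485)/15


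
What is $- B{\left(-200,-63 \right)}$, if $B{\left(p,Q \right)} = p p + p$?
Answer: $-39800$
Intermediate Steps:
$B{\left(p,Q \right)} = p + p^{2}$ ($B{\left(p,Q \right)} = p^{2} + p = p + p^{2}$)
$- B{\left(-200,-63 \right)} = - \left(-200\right) \left(1 - 200\right) = - \left(-200\right) \left(-199\right) = \left(-1\right) 39800 = -39800$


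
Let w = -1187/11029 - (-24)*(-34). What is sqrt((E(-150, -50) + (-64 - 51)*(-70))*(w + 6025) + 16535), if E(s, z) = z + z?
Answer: sqrt(5039160167436635)/11029 ≈ 6436.4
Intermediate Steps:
E(s, z) = 2*z
w = -9000851/11029 (w = -1187*1/11029 - 1*816 = -1187/11029 - 816 = -9000851/11029 ≈ -816.11)
sqrt((E(-150, -50) + (-64 - 51)*(-70))*(w + 6025) + 16535) = sqrt((2*(-50) + (-64 - 51)*(-70))*(-9000851/11029 + 6025) + 16535) = sqrt((-100 - 115*(-70))*(57448874/11029) + 16535) = sqrt((-100 + 8050)*(57448874/11029) + 16535) = sqrt(7950*(57448874/11029) + 16535) = sqrt(456718548300/11029 + 16535) = sqrt(456900912815/11029) = sqrt(5039160167436635)/11029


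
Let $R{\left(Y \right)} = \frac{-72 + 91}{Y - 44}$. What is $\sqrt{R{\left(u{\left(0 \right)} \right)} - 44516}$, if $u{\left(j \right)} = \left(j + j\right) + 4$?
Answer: $\frac{3 i \sqrt{1978510}}{20} \approx 210.99 i$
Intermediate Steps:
$u{\left(j \right)} = 4 + 2 j$ ($u{\left(j \right)} = 2 j + 4 = 4 + 2 j$)
$R{\left(Y \right)} = \frac{19}{-44 + Y}$
$\sqrt{R{\left(u{\left(0 \right)} \right)} - 44516} = \sqrt{\frac{19}{-44 + \left(4 + 2 \cdot 0\right)} - 44516} = \sqrt{\frac{19}{-44 + \left(4 + 0\right)} - 44516} = \sqrt{\frac{19}{-44 + 4} - 44516} = \sqrt{\frac{19}{-40} - 44516} = \sqrt{19 \left(- \frac{1}{40}\right) - 44516} = \sqrt{- \frac{19}{40} - 44516} = \sqrt{- \frac{1780659}{40}} = \frac{3 i \sqrt{1978510}}{20}$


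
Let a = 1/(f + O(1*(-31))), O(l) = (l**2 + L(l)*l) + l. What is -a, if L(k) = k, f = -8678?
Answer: 1/6787 ≈ 0.00014734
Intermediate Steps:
O(l) = l + 2*l**2 (O(l) = (l**2 + l*l) + l = (l**2 + l**2) + l = 2*l**2 + l = l + 2*l**2)
a = -1/6787 (a = 1/(-8678 + (1*(-31))*(1 + 2*(1*(-31)))) = 1/(-8678 - 31*(1 + 2*(-31))) = 1/(-8678 - 31*(1 - 62)) = 1/(-8678 - 31*(-61)) = 1/(-8678 + 1891) = 1/(-6787) = -1/6787 ≈ -0.00014734)
-a = -1*(-1/6787) = 1/6787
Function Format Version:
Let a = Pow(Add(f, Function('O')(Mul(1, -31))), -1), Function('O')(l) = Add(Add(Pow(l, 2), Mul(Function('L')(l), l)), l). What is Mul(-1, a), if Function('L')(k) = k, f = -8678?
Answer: Rational(1, 6787) ≈ 0.00014734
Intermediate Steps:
Function('O')(l) = Add(l, Mul(2, Pow(l, 2))) (Function('O')(l) = Add(Add(Pow(l, 2), Mul(l, l)), l) = Add(Add(Pow(l, 2), Pow(l, 2)), l) = Add(Mul(2, Pow(l, 2)), l) = Add(l, Mul(2, Pow(l, 2))))
a = Rational(-1, 6787) (a = Pow(Add(-8678, Mul(Mul(1, -31), Add(1, Mul(2, Mul(1, -31))))), -1) = Pow(Add(-8678, Mul(-31, Add(1, Mul(2, -31)))), -1) = Pow(Add(-8678, Mul(-31, Add(1, -62))), -1) = Pow(Add(-8678, Mul(-31, -61)), -1) = Pow(Add(-8678, 1891), -1) = Pow(-6787, -1) = Rational(-1, 6787) ≈ -0.00014734)
Mul(-1, a) = Mul(-1, Rational(-1, 6787)) = Rational(1, 6787)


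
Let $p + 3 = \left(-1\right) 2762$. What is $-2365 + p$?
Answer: $-5130$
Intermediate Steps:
$p = -2765$ ($p = -3 - 2762 = -2765$)
$-2365 + p = -2365 - 2765 = -5130$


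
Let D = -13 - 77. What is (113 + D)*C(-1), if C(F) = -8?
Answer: -184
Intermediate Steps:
D = -90
(113 + D)*C(-1) = (113 - 90)*(-8) = 23*(-8) = -184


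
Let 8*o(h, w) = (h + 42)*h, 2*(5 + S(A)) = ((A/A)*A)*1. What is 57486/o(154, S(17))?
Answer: 5226/343 ≈ 15.236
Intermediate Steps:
S(A) = -5 + A/2 (S(A) = -5 + (((A/A)*A)*1)/2 = -5 + ((1*A)*1)/2 = -5 + (A*1)/2 = -5 + A/2)
o(h, w) = h*(42 + h)/8 (o(h, w) = ((h + 42)*h)/8 = ((42 + h)*h)/8 = (h*(42 + h))/8 = h*(42 + h)/8)
57486/o(154, S(17)) = 57486/(((1/8)*154*(42 + 154))) = 57486/(((1/8)*154*196)) = 57486/3773 = 57486*(1/3773) = 5226/343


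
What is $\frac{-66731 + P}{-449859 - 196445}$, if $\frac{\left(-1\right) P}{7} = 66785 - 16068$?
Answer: $\frac{210875}{323152} \approx 0.65256$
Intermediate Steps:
$P = -355019$ ($P = - 7 \left(66785 - 16068\right) = \left(-7\right) 50717 = -355019$)
$\frac{-66731 + P}{-449859 - 196445} = \frac{-66731 - 355019}{-449859 - 196445} = - \frac{421750}{-449859 - 196445} = - \frac{421750}{-646304} = \left(-421750\right) \left(- \frac{1}{646304}\right) = \frac{210875}{323152}$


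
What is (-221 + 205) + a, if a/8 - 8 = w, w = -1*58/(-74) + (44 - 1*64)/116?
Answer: 56752/1073 ≈ 52.891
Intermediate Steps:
w = 656/1073 (w = -58*(-1/74) + (44 - 64)*(1/116) = 29/37 - 20*1/116 = 29/37 - 5/29 = 656/1073 ≈ 0.61137)
a = 73920/1073 (a = 64 + 8*(656/1073) = 64 + 5248/1073 = 73920/1073 ≈ 68.891)
(-221 + 205) + a = (-221 + 205) + 73920/1073 = -16 + 73920/1073 = 56752/1073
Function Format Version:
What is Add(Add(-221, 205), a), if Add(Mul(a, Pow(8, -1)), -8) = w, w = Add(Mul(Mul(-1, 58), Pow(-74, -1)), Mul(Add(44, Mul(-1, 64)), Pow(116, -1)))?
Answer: Rational(56752, 1073) ≈ 52.891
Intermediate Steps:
w = Rational(656, 1073) (w = Add(Mul(-58, Rational(-1, 74)), Mul(Add(44, -64), Rational(1, 116))) = Add(Rational(29, 37), Mul(-20, Rational(1, 116))) = Add(Rational(29, 37), Rational(-5, 29)) = Rational(656, 1073) ≈ 0.61137)
a = Rational(73920, 1073) (a = Add(64, Mul(8, Rational(656, 1073))) = Add(64, Rational(5248, 1073)) = Rational(73920, 1073) ≈ 68.891)
Add(Add(-221, 205), a) = Add(Add(-221, 205), Rational(73920, 1073)) = Add(-16, Rational(73920, 1073)) = Rational(56752, 1073)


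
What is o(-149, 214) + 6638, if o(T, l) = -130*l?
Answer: -21182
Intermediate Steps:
o(-149, 214) + 6638 = -130*214 + 6638 = -27820 + 6638 = -21182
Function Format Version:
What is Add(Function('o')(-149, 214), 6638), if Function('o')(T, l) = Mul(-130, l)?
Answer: -21182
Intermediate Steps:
Add(Function('o')(-149, 214), 6638) = Add(Mul(-130, 214), 6638) = Add(-27820, 6638) = -21182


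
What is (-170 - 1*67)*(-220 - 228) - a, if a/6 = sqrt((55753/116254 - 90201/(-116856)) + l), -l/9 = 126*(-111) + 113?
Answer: 106176 - sqrt(17779931738530045276310)/62893414 ≈ 1.0406e+5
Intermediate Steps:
l = 124857 (l = -9*(126*(-111) + 113) = -9*(-13986 + 113) = -9*(-13873) = 124857)
a = sqrt(17779931738530045276310)/62893414 (a = 6*sqrt((55753/116254 - 90201/(-116856)) + 124857) = 6*sqrt((55753*(1/116254) - 90201*(-1/116856)) + 124857) = 6*sqrt((55753/116254 + 30067/38952) + 124857) = 6*sqrt(2833549937/2264162904 + 124857) = 6*sqrt(282699421254665/2264162904) = 6*(sqrt(17779931738530045276310)/377360484) = sqrt(17779931738530045276310)/62893414 ≈ 2120.1)
(-170 - 1*67)*(-220 - 228) - a = (-170 - 1*67)*(-220 - 228) - sqrt(17779931738530045276310)/62893414 = (-170 - 67)*(-448) - sqrt(17779931738530045276310)/62893414 = -237*(-448) - sqrt(17779931738530045276310)/62893414 = 106176 - sqrt(17779931738530045276310)/62893414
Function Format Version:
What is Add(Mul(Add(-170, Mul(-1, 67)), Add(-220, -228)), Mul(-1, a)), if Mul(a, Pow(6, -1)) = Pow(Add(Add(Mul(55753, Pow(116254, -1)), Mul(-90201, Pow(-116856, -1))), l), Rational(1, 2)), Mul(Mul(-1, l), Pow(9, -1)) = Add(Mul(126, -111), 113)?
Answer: Add(106176, Mul(Rational(-1, 62893414), Pow(17779931738530045276310, Rational(1, 2)))) ≈ 1.0406e+5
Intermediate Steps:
l = 124857 (l = Mul(-9, Add(Mul(126, -111), 113)) = Mul(-9, Add(-13986, 113)) = Mul(-9, -13873) = 124857)
a = Mul(Rational(1, 62893414), Pow(17779931738530045276310, Rational(1, 2))) (a = Mul(6, Pow(Add(Add(Mul(55753, Pow(116254, -1)), Mul(-90201, Pow(-116856, -1))), 124857), Rational(1, 2))) = Mul(6, Pow(Add(Add(Mul(55753, Rational(1, 116254)), Mul(-90201, Rational(-1, 116856))), 124857), Rational(1, 2))) = Mul(6, Pow(Add(Add(Rational(55753, 116254), Rational(30067, 38952)), 124857), Rational(1, 2))) = Mul(6, Pow(Add(Rational(2833549937, 2264162904), 124857), Rational(1, 2))) = Mul(6, Pow(Rational(282699421254665, 2264162904), Rational(1, 2))) = Mul(6, Mul(Rational(1, 377360484), Pow(17779931738530045276310, Rational(1, 2)))) = Mul(Rational(1, 62893414), Pow(17779931738530045276310, Rational(1, 2))) ≈ 2120.1)
Add(Mul(Add(-170, Mul(-1, 67)), Add(-220, -228)), Mul(-1, a)) = Add(Mul(Add(-170, Mul(-1, 67)), Add(-220, -228)), Mul(-1, Mul(Rational(1, 62893414), Pow(17779931738530045276310, Rational(1, 2))))) = Add(Mul(Add(-170, -67), -448), Mul(Rational(-1, 62893414), Pow(17779931738530045276310, Rational(1, 2)))) = Add(Mul(-237, -448), Mul(Rational(-1, 62893414), Pow(17779931738530045276310, Rational(1, 2)))) = Add(106176, Mul(Rational(-1, 62893414), Pow(17779931738530045276310, Rational(1, 2))))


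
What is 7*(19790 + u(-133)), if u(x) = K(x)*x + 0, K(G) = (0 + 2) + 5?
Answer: 132013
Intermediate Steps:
K(G) = 7 (K(G) = 2 + 5 = 7)
u(x) = 7*x (u(x) = 7*x + 0 = 7*x)
7*(19790 + u(-133)) = 7*(19790 + 7*(-133)) = 7*(19790 - 931) = 7*18859 = 132013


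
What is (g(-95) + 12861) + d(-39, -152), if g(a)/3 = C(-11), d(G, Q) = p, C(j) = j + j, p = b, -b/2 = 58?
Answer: 12679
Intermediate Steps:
b = -116 (b = -2*58 = -116)
p = -116
C(j) = 2*j
d(G, Q) = -116
g(a) = -66 (g(a) = 3*(2*(-11)) = 3*(-22) = -66)
(g(-95) + 12861) + d(-39, -152) = (-66 + 12861) - 116 = 12795 - 116 = 12679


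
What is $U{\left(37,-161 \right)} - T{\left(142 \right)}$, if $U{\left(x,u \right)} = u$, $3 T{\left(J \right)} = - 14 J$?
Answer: $\frac{1505}{3} \approx 501.67$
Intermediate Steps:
$T{\left(J \right)} = - \frac{14 J}{3}$ ($T{\left(J \right)} = \frac{\left(-14\right) J}{3} = - \frac{14 J}{3}$)
$U{\left(37,-161 \right)} - T{\left(142 \right)} = -161 - \left(- \frac{14}{3}\right) 142 = -161 - - \frac{1988}{3} = -161 + \frac{1988}{3} = \frac{1505}{3}$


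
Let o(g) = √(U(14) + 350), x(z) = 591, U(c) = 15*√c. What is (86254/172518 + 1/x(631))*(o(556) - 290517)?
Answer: -825530395708/5664341 + 8524772*√(350 + 15*√14)/16993023 ≈ -1.4573e+5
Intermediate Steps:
o(g) = √(350 + 15*√14) (o(g) = √(15*√14 + 350) = √(350 + 15*√14))
(86254/172518 + 1/x(631))*(o(556) - 290517) = (86254/172518 + 1/591)*(√(350 + 15*√14) - 290517) = (86254*(1/172518) + 1/591)*(-290517 + √(350 + 15*√14)) = (43127/86259 + 1/591)*(-290517 + √(350 + 15*√14)) = 8524772*(-290517 + √(350 + 15*√14))/16993023 = -825530395708/5664341 + 8524772*√(350 + 15*√14)/16993023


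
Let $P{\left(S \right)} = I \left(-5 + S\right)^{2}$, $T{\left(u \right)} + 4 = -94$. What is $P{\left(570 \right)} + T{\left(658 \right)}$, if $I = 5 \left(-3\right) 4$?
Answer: $-19153598$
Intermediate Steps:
$I = -60$ ($I = \left(-15\right) 4 = -60$)
$T{\left(u \right)} = -98$ ($T{\left(u \right)} = -4 - 94 = -98$)
$P{\left(S \right)} = - 60 \left(-5 + S\right)^{2}$
$P{\left(570 \right)} + T{\left(658 \right)} = - 60 \left(-5 + 570\right)^{2} - 98 = - 60 \cdot 565^{2} - 98 = \left(-60\right) 319225 - 98 = -19153500 - 98 = -19153598$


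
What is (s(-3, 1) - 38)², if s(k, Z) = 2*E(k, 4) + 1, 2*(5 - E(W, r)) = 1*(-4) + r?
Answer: 729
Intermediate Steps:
E(W, r) = 7 - r/2 (E(W, r) = 5 - (1*(-4) + r)/2 = 5 - (-4 + r)/2 = 5 + (2 - r/2) = 7 - r/2)
s(k, Z) = 11 (s(k, Z) = 2*(7 - ½*4) + 1 = 2*(7 - 2) + 1 = 2*5 + 1 = 10 + 1 = 11)
(s(-3, 1) - 38)² = (11 - 38)² = (-27)² = 729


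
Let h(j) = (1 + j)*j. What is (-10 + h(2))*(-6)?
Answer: 24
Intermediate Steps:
h(j) = j*(1 + j)
(-10 + h(2))*(-6) = (-10 + 2*(1 + 2))*(-6) = (-10 + 2*3)*(-6) = (-10 + 6)*(-6) = -4*(-6) = 24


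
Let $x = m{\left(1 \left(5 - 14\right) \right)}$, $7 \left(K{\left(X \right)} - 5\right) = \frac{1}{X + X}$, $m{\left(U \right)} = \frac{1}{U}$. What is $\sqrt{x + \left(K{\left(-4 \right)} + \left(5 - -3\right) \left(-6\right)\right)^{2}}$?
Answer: $\frac{\sqrt{52226393}}{168} \approx 43.017$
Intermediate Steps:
$K{\left(X \right)} = 5 + \frac{1}{14 X}$ ($K{\left(X \right)} = 5 + \frac{1}{7 \left(X + X\right)} = 5 + \frac{1}{7 \cdot 2 X} = 5 + \frac{\frac{1}{2} \frac{1}{X}}{7} = 5 + \frac{1}{14 X}$)
$x = - \frac{1}{9}$ ($x = \frac{1}{1 \left(5 - 14\right)} = \frac{1}{1 \left(-9\right)} = \frac{1}{-9} = - \frac{1}{9} \approx -0.11111$)
$\sqrt{x + \left(K{\left(-4 \right)} + \left(5 - -3\right) \left(-6\right)\right)^{2}} = \sqrt{- \frac{1}{9} + \left(\left(5 + \frac{1}{14 \left(-4\right)}\right) + \left(5 - -3\right) \left(-6\right)\right)^{2}} = \sqrt{- \frac{1}{9} + \left(\left(5 + \frac{1}{14} \left(- \frac{1}{4}\right)\right) + \left(5 + 3\right) \left(-6\right)\right)^{2}} = \sqrt{- \frac{1}{9} + \left(\left(5 - \frac{1}{56}\right) + 8 \left(-6\right)\right)^{2}} = \sqrt{- \frac{1}{9} + \left(\frac{279}{56} - 48\right)^{2}} = \sqrt{- \frac{1}{9} + \left(- \frac{2409}{56}\right)^{2}} = \sqrt{- \frac{1}{9} + \frac{5803281}{3136}} = \sqrt{\frac{52226393}{28224}} = \frac{\sqrt{52226393}}{168}$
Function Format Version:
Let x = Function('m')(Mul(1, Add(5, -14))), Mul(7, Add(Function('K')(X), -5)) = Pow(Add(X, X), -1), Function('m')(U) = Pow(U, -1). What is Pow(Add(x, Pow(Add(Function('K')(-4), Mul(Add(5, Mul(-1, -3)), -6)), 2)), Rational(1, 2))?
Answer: Mul(Rational(1, 168), Pow(52226393, Rational(1, 2))) ≈ 43.017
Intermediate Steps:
Function('K')(X) = Add(5, Mul(Rational(1, 14), Pow(X, -1))) (Function('K')(X) = Add(5, Mul(Rational(1, 7), Pow(Add(X, X), -1))) = Add(5, Mul(Rational(1, 7), Pow(Mul(2, X), -1))) = Add(5, Mul(Rational(1, 7), Mul(Rational(1, 2), Pow(X, -1)))) = Add(5, Mul(Rational(1, 14), Pow(X, -1))))
x = Rational(-1, 9) (x = Pow(Mul(1, Add(5, -14)), -1) = Pow(Mul(1, -9), -1) = Pow(-9, -1) = Rational(-1, 9) ≈ -0.11111)
Pow(Add(x, Pow(Add(Function('K')(-4), Mul(Add(5, Mul(-1, -3)), -6)), 2)), Rational(1, 2)) = Pow(Add(Rational(-1, 9), Pow(Add(Add(5, Mul(Rational(1, 14), Pow(-4, -1))), Mul(Add(5, Mul(-1, -3)), -6)), 2)), Rational(1, 2)) = Pow(Add(Rational(-1, 9), Pow(Add(Add(5, Mul(Rational(1, 14), Rational(-1, 4))), Mul(Add(5, 3), -6)), 2)), Rational(1, 2)) = Pow(Add(Rational(-1, 9), Pow(Add(Add(5, Rational(-1, 56)), Mul(8, -6)), 2)), Rational(1, 2)) = Pow(Add(Rational(-1, 9), Pow(Add(Rational(279, 56), -48), 2)), Rational(1, 2)) = Pow(Add(Rational(-1, 9), Pow(Rational(-2409, 56), 2)), Rational(1, 2)) = Pow(Add(Rational(-1, 9), Rational(5803281, 3136)), Rational(1, 2)) = Pow(Rational(52226393, 28224), Rational(1, 2)) = Mul(Rational(1, 168), Pow(52226393, Rational(1, 2)))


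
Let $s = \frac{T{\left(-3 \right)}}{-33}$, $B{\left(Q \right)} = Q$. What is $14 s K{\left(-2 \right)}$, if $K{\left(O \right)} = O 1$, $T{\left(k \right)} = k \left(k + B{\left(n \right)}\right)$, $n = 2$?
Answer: $\frac{28}{11} \approx 2.5455$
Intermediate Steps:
$T{\left(k \right)} = k \left(2 + k\right)$ ($T{\left(k \right)} = k \left(k + 2\right) = k \left(2 + k\right)$)
$K{\left(O \right)} = O$
$s = - \frac{1}{11}$ ($s = \frac{\left(-3\right) \left(2 - 3\right)}{-33} = \left(-3\right) \left(-1\right) \left(- \frac{1}{33}\right) = 3 \left(- \frac{1}{33}\right) = - \frac{1}{11} \approx -0.090909$)
$14 s K{\left(-2 \right)} = 14 \left(- \frac{1}{11}\right) \left(-2\right) = \left(- \frac{14}{11}\right) \left(-2\right) = \frac{28}{11}$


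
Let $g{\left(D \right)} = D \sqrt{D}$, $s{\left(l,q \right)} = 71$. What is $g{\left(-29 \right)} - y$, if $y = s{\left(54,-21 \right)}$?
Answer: $-71 - 29 i \sqrt{29} \approx -71.0 - 156.17 i$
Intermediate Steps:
$g{\left(D \right)} = D^{\frac{3}{2}}$
$y = 71$
$g{\left(-29 \right)} - y = \left(-29\right)^{\frac{3}{2}} - 71 = - 29 i \sqrt{29} - 71 = -71 - 29 i \sqrt{29}$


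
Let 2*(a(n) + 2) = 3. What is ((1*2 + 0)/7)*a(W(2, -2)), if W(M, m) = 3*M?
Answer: -1/7 ≈ -0.14286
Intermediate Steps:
a(n) = -1/2 (a(n) = -2 + (1/2)*3 = -2 + 3/2 = -1/2)
((1*2 + 0)/7)*a(W(2, -2)) = ((1*2 + 0)/7)*(-1/2) = ((2 + 0)*(1/7))*(-1/2) = (2*(1/7))*(-1/2) = (2/7)*(-1/2) = -1/7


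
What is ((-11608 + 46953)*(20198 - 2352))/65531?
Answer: 630766870/65531 ≈ 9625.5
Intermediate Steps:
((-11608 + 46953)*(20198 - 2352))/65531 = (35345*17846)*(1/65531) = 630766870*(1/65531) = 630766870/65531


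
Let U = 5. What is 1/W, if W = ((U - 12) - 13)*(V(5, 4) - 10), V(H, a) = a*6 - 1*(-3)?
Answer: -1/340 ≈ -0.0029412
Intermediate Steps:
V(H, a) = 3 + 6*a (V(H, a) = 6*a + 3 = 3 + 6*a)
W = -340 (W = ((5 - 12) - 13)*((3 + 6*4) - 10) = (-7 - 13)*((3 + 24) - 10) = -20*(27 - 10) = -20*17 = -340)
1/W = 1/(-340) = -1/340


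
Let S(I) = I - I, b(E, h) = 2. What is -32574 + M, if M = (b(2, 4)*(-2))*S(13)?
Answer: -32574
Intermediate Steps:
S(I) = 0
M = 0 (M = (2*(-2))*0 = -4*0 = 0)
-32574 + M = -32574 + 0 = -32574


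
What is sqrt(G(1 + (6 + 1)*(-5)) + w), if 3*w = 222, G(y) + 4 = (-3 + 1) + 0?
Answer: 2*sqrt(17) ≈ 8.2462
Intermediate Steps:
G(y) = -6 (G(y) = -4 + ((-3 + 1) + 0) = -4 + (-2 + 0) = -4 - 2 = -6)
w = 74 (w = (1/3)*222 = 74)
sqrt(G(1 + (6 + 1)*(-5)) + w) = sqrt(-6 + 74) = sqrt(68) = 2*sqrt(17)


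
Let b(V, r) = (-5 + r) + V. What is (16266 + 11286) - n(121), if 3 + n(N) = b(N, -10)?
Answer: 27449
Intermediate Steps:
b(V, r) = -5 + V + r
n(N) = -18 + N (n(N) = -3 + (-5 + N - 10) = -3 + (-15 + N) = -18 + N)
(16266 + 11286) - n(121) = (16266 + 11286) - (-18 + 121) = 27552 - 1*103 = 27552 - 103 = 27449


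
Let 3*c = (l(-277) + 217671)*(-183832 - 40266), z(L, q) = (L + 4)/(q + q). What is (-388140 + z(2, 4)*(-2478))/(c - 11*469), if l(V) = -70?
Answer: 2339991/97527928750 ≈ 2.3993e-5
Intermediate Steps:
z(L, q) = (4 + L)/(2*q) (z(L, q) = (4 + L)/((2*q)) = (4 + L)*(1/(2*q)) = (4 + L)/(2*q))
c = -48763948898/3 (c = ((-70 + 217671)*(-183832 - 40266))/3 = (217601*(-224098))/3 = (⅓)*(-48763948898) = -48763948898/3 ≈ -1.6255e+10)
(-388140 + z(2, 4)*(-2478))/(c - 11*469) = (-388140 + ((½)*(4 + 2)/4)*(-2478))/(-48763948898/3 - 11*469) = (-388140 + ((½)*(¼)*6)*(-2478))/(-48763948898/3 - 5159) = (-388140 + (¾)*(-2478))/(-48763964375/3) = (-388140 - 3717/2)*(-3/48763964375) = -779997/2*(-3/48763964375) = 2339991/97527928750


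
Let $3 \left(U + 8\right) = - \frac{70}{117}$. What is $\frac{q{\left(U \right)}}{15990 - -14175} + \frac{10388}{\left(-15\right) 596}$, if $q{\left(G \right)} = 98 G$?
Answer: $- \frac{1875145573}{1577599335} \approx -1.1886$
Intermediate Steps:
$U = - \frac{2878}{351}$ ($U = -8 + \frac{\left(-70\right) \frac{1}{117}}{3} = -8 + \frac{1}{3} \left(- \frac{70}{117}\right) = -8 - \frac{70}{351} = - \frac{2878}{351} \approx -8.1994$)
$\frac{q{\left(U \right)}}{15990 - -14175} + \frac{10388}{\left(-15\right) 596} = \frac{98 \left(- \frac{2878}{351}\right)}{15990 - -14175} + \frac{10388}{\left(-15\right) 596} = - \frac{282044}{351 \left(15990 + 14175\right)} + \frac{10388}{-8940} = - \frac{282044}{351 \cdot 30165} + 10388 \left(- \frac{1}{8940}\right) = \left(- \frac{282044}{351}\right) \frac{1}{30165} - \frac{2597}{2235} = - \frac{282044}{10587915} - \frac{2597}{2235} = - \frac{1875145573}{1577599335}$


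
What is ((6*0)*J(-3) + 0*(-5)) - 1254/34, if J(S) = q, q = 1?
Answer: -627/17 ≈ -36.882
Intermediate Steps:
J(S) = 1
((6*0)*J(-3) + 0*(-5)) - 1254/34 = ((6*0)*1 + 0*(-5)) - 1254/34 = (0*1 + 0) - 1254/34 = (0 + 0) - 33*19/17 = 0 - 627/17 = -627/17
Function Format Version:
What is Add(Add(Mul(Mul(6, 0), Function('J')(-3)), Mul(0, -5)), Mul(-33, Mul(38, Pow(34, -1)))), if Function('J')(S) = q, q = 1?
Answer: Rational(-627, 17) ≈ -36.882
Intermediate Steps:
Function('J')(S) = 1
Add(Add(Mul(Mul(6, 0), Function('J')(-3)), Mul(0, -5)), Mul(-33, Mul(38, Pow(34, -1)))) = Add(Add(Mul(Mul(6, 0), 1), Mul(0, -5)), Mul(-33, Mul(38, Pow(34, -1)))) = Add(Add(Mul(0, 1), 0), Mul(-33, Mul(38, Rational(1, 34)))) = Add(Add(0, 0), Mul(-33, Rational(19, 17))) = Add(0, Rational(-627, 17)) = Rational(-627, 17)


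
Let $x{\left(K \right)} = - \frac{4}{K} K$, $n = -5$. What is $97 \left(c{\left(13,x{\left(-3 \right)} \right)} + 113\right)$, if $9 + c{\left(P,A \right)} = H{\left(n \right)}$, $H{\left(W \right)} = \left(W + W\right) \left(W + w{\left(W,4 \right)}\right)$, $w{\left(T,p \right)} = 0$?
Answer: $14938$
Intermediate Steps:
$H{\left(W \right)} = 2 W^{2}$ ($H{\left(W \right)} = \left(W + W\right) \left(W + 0\right) = 2 W W = 2 W^{2}$)
$x{\left(K \right)} = -4$
$c{\left(P,A \right)} = 41$ ($c{\left(P,A \right)} = -9 + 2 \left(-5\right)^{2} = -9 + 2 \cdot 25 = -9 + 50 = 41$)
$97 \left(c{\left(13,x{\left(-3 \right)} \right)} + 113\right) = 97 \left(41 + 113\right) = 97 \cdot 154 = 14938$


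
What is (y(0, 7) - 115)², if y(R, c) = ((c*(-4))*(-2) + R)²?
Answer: 9126441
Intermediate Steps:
y(R, c) = (R + 8*c)² (y(R, c) = (-4*c*(-2) + R)² = (8*c + R)² = (R + 8*c)²)
(y(0, 7) - 115)² = ((0 + 8*7)² - 115)² = ((0 + 56)² - 115)² = (56² - 115)² = (3136 - 115)² = 3021² = 9126441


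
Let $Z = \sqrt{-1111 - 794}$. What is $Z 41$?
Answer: $41 i \sqrt{1905} \approx 1789.5 i$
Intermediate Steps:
$Z = i \sqrt{1905}$ ($Z = \sqrt{-1905} = i \sqrt{1905} \approx 43.646 i$)
$Z 41 = i \sqrt{1905} \cdot 41 = 41 i \sqrt{1905}$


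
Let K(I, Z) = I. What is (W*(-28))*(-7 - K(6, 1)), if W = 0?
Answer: 0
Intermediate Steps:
(W*(-28))*(-7 - K(6, 1)) = (0*(-28))*(-7 - 1*6) = 0*(-7 - 6) = 0*(-13) = 0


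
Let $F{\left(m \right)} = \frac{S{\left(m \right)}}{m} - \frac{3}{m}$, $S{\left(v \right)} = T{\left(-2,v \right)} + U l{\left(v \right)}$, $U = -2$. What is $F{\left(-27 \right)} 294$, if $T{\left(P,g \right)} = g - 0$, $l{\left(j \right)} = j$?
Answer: $- \frac{784}{3} \approx -261.33$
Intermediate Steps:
$T{\left(P,g \right)} = g$ ($T{\left(P,g \right)} = g + 0 = g$)
$S{\left(v \right)} = - v$ ($S{\left(v \right)} = v - 2 v = - v$)
$F{\left(m \right)} = -1 - \frac{3}{m}$ ($F{\left(m \right)} = \frac{\left(-1\right) m}{m} - \frac{3}{m} = -1 - \frac{3}{m}$)
$F{\left(-27 \right)} 294 = \frac{-3 - -27}{-27} \cdot 294 = - \frac{-3 + 27}{27} \cdot 294 = \left(- \frac{1}{27}\right) 24 \cdot 294 = \left(- \frac{8}{9}\right) 294 = - \frac{784}{3}$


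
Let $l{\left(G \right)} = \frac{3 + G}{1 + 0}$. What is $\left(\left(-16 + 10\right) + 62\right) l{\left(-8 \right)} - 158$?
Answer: $-438$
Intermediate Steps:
$l{\left(G \right)} = 3 + G$ ($l{\left(G \right)} = \frac{3 + G}{1} = \left(3 + G\right) 1 = 3 + G$)
$\left(\left(-16 + 10\right) + 62\right) l{\left(-8 \right)} - 158 = \left(\left(-16 + 10\right) + 62\right) \left(3 - 8\right) - 158 = \left(-6 + 62\right) \left(-5\right) - 158 = 56 \left(-5\right) - 158 = -280 - 158 = -438$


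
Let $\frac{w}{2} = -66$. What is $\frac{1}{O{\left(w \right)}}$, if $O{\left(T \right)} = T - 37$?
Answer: $- \frac{1}{169} \approx -0.0059172$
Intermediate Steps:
$w = -132$ ($w = 2 \left(-66\right) = -132$)
$O{\left(T \right)} = -37 + T$
$\frac{1}{O{\left(w \right)}} = \frac{1}{-37 - 132} = \frac{1}{-169} = - \frac{1}{169}$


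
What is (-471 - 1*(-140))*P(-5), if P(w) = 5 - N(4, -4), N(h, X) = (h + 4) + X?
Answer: -331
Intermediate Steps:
N(h, X) = 4 + X + h (N(h, X) = (4 + h) + X = 4 + X + h)
P(w) = 1 (P(w) = 5 - (4 - 4 + 4) = 5 - 1*4 = 5 - 4 = 1)
(-471 - 1*(-140))*P(-5) = (-471 - 1*(-140))*1 = (-471 + 140)*1 = -331*1 = -331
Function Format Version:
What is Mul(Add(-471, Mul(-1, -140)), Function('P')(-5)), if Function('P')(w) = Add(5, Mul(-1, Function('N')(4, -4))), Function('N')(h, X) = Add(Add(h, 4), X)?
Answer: -331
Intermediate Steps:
Function('N')(h, X) = Add(4, X, h) (Function('N')(h, X) = Add(Add(4, h), X) = Add(4, X, h))
Function('P')(w) = 1 (Function('P')(w) = Add(5, Mul(-1, Add(4, -4, 4))) = Add(5, Mul(-1, 4)) = Add(5, -4) = 1)
Mul(Add(-471, Mul(-1, -140)), Function('P')(-5)) = Mul(Add(-471, Mul(-1, -140)), 1) = Mul(Add(-471, 140), 1) = Mul(-331, 1) = -331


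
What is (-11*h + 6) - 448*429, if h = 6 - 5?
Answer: -192197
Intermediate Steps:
h = 1
(-11*h + 6) - 448*429 = (-11*1 + 6) - 448*429 = (-11 + 6) - 192192 = -5 - 192192 = -192197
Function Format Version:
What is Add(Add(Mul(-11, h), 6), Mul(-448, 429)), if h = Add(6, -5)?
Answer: -192197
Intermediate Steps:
h = 1
Add(Add(Mul(-11, h), 6), Mul(-448, 429)) = Add(Add(Mul(-11, 1), 6), Mul(-448, 429)) = Add(Add(-11, 6), -192192) = Add(-5, -192192) = -192197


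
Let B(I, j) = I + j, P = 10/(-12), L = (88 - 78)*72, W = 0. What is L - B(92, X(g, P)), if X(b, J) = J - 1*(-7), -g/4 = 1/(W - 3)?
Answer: 3731/6 ≈ 621.83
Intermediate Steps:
L = 720 (L = 10*72 = 720)
g = 4/3 (g = -4/(0 - 3) = -4/(-3) = -4*(-⅓) = 4/3 ≈ 1.3333)
P = -⅚ (P = 10*(-1/12) = -⅚ ≈ -0.83333)
X(b, J) = 7 + J (X(b, J) = J + 7 = 7 + J)
L - B(92, X(g, P)) = 720 - (92 + (7 - ⅚)) = 720 - (92 + 37/6) = 720 - 1*589/6 = 720 - 589/6 = 3731/6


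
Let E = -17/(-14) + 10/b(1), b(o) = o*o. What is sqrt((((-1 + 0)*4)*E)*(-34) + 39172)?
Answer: 4*sqrt(124635)/7 ≈ 201.74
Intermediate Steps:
b(o) = o**2
E = 157/14 (E = -17/(-14) + 10/(1**2) = -17*(-1/14) + 10/1 = 17/14 + 10*1 = 17/14 + 10 = 157/14 ≈ 11.214)
sqrt((((-1 + 0)*4)*E)*(-34) + 39172) = sqrt((((-1 + 0)*4)*(157/14))*(-34) + 39172) = sqrt((-1*4*(157/14))*(-34) + 39172) = sqrt(-4*157/14*(-34) + 39172) = sqrt(-314/7*(-34) + 39172) = sqrt(10676/7 + 39172) = sqrt(284880/7) = 4*sqrt(124635)/7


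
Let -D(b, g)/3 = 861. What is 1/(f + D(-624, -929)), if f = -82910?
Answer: -1/85493 ≈ -1.1697e-5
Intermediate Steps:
D(b, g) = -2583 (D(b, g) = -3*861 = -2583)
1/(f + D(-624, -929)) = 1/(-82910 - 2583) = 1/(-85493) = -1/85493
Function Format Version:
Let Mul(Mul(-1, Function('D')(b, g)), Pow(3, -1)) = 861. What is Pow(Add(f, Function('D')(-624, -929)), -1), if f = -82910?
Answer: Rational(-1, 85493) ≈ -1.1697e-5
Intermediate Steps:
Function('D')(b, g) = -2583 (Function('D')(b, g) = Mul(-3, 861) = -2583)
Pow(Add(f, Function('D')(-624, -929)), -1) = Pow(Add(-82910, -2583), -1) = Pow(-85493, -1) = Rational(-1, 85493)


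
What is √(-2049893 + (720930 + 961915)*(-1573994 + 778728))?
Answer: 11*I*√11060425303 ≈ 1.1569e+6*I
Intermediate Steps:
√(-2049893 + (720930 + 961915)*(-1573994 + 778728)) = √(-2049893 + 1682845*(-795266)) = √(-2049893 - 1338309411770) = √(-1338311461663) = 11*I*√11060425303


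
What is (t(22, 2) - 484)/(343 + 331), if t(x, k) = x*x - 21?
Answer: -21/674 ≈ -0.031157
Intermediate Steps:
t(x, k) = -21 + x² (t(x, k) = x² - 21 = -21 + x²)
(t(22, 2) - 484)/(343 + 331) = ((-21 + 22²) - 484)/(343 + 331) = ((-21 + 484) - 484)/674 = (463 - 484)*(1/674) = -21*1/674 = -21/674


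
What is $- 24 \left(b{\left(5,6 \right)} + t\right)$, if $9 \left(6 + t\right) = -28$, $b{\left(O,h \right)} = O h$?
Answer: $- \frac{1504}{3} \approx -501.33$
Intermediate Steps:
$t = - \frac{82}{9}$ ($t = -6 + \frac{1}{9} \left(-28\right) = -6 - \frac{28}{9} = - \frac{82}{9} \approx -9.1111$)
$- 24 \left(b{\left(5,6 \right)} + t\right) = - 24 \left(5 \cdot 6 - \frac{82}{9}\right) = - 24 \left(30 - \frac{82}{9}\right) = \left(-24\right) \frac{188}{9} = - \frac{1504}{3}$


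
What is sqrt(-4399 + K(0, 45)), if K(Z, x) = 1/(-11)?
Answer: I*sqrt(532290)/11 ≈ 66.326*I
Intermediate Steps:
K(Z, x) = -1/11
sqrt(-4399 + K(0, 45)) = sqrt(-4399 - 1/11) = sqrt(-48390/11) = I*sqrt(532290)/11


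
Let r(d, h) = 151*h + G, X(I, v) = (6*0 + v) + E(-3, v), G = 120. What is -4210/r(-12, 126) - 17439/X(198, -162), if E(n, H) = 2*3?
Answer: 55538389/497796 ≈ 111.57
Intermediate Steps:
E(n, H) = 6
X(I, v) = 6 + v (X(I, v) = (6*0 + v) + 6 = (0 + v) + 6 = v + 6 = 6 + v)
r(d, h) = 120 + 151*h (r(d, h) = 151*h + 120 = 120 + 151*h)
-4210/r(-12, 126) - 17439/X(198, -162) = -4210/(120 + 151*126) - 17439/(6 - 162) = -4210/(120 + 19026) - 17439/(-156) = -4210/19146 - 17439*(-1/156) = -4210*1/19146 + 5813/52 = -2105/9573 + 5813/52 = 55538389/497796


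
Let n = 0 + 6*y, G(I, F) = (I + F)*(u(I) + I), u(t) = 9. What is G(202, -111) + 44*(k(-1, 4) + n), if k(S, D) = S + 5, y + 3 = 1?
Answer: 18849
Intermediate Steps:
y = -2 (y = -3 + 1 = -2)
k(S, D) = 5 + S
G(I, F) = (9 + I)*(F + I) (G(I, F) = (I + F)*(9 + I) = (F + I)*(9 + I) = (9 + I)*(F + I))
n = -12 (n = 0 + 6*(-2) = 0 - 12 = -12)
G(202, -111) + 44*(k(-1, 4) + n) = (202**2 + 9*(-111) + 9*202 - 111*202) + 44*((5 - 1) - 12) = (40804 - 999 + 1818 - 22422) + 44*(4 - 12) = 19201 + 44*(-8) = 19201 - 352 = 18849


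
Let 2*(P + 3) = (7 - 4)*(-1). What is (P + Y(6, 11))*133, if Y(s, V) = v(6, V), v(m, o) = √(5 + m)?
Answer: -1197/2 + 133*√11 ≈ -157.39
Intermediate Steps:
P = -9/2 (P = -3 + ((7 - 4)*(-1))/2 = -3 + (3*(-1))/2 = -3 + (½)*(-3) = -3 - 3/2 = -9/2 ≈ -4.5000)
Y(s, V) = √11 (Y(s, V) = √(5 + 6) = √11)
(P + Y(6, 11))*133 = (-9/2 + √11)*133 = -1197/2 + 133*√11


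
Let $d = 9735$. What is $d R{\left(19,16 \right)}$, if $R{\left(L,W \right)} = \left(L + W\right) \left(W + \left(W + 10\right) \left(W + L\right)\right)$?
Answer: $315511350$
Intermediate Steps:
$R{\left(L,W \right)} = \left(L + W\right) \left(W + \left(10 + W\right) \left(L + W\right)\right)$
$d R{\left(19,16 \right)} = 9735 \left(16^{3} + 10 \cdot 19^{2} + 11 \cdot 16^{2} + 16 \cdot 19^{2} + 2 \cdot 19 \cdot 16^{2} + 21 \cdot 19 \cdot 16\right) = 9735 \left(4096 + 10 \cdot 361 + 11 \cdot 256 + 16 \cdot 361 + 2 \cdot 19 \cdot 256 + 6384\right) = 9735 \left(4096 + 3610 + 2816 + 5776 + 9728 + 6384\right) = 9735 \cdot 32410 = 315511350$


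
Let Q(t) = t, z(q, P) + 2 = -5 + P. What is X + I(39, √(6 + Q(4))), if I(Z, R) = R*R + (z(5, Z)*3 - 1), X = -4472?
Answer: -4367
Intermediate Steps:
z(q, P) = -7 + P (z(q, P) = -2 + (-5 + P) = -7 + P)
I(Z, R) = -22 + R² + 3*Z (I(Z, R) = R*R + ((-7 + Z)*3 - 1) = R² + ((-21 + 3*Z) - 1) = R² + (-22 + 3*Z) = -22 + R² + 3*Z)
X + I(39, √(6 + Q(4))) = -4472 + (-22 + (√(6 + 4))² + 3*39) = -4472 + (-22 + (√10)² + 117) = -4472 + (-22 + 10 + 117) = -4472 + 105 = -4367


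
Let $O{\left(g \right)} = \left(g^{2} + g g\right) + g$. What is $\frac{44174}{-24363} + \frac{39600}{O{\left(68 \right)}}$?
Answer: $\frac{138312454}{56741427} \approx 2.4376$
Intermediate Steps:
$O{\left(g \right)} = g + 2 g^{2}$ ($O{\left(g \right)} = \left(g^{2} + g^{2}\right) + g = 2 g^{2} + g = g + 2 g^{2}$)
$\frac{44174}{-24363} + \frac{39600}{O{\left(68 \right)}} = \frac{44174}{-24363} + \frac{39600}{68 \left(1 + 2 \cdot 68\right)} = 44174 \left(- \frac{1}{24363}\right) + \frac{39600}{68 \left(1 + 136\right)} = - \frac{44174}{24363} + \frac{39600}{68 \cdot 137} = - \frac{44174}{24363} + \frac{39600}{9316} = - \frac{44174}{24363} + 39600 \cdot \frac{1}{9316} = - \frac{44174}{24363} + \frac{9900}{2329} = \frac{138312454}{56741427}$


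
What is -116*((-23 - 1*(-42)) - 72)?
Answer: 6148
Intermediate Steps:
-116*((-23 - 1*(-42)) - 72) = -116*((-23 + 42) - 72) = -116*(19 - 72) = -116*(-53) = 6148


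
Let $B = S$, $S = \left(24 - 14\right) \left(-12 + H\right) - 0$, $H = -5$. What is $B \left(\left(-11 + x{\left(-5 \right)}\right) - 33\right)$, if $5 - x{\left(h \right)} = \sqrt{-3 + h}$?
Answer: $6630 + 340 i \sqrt{2} \approx 6630.0 + 480.83 i$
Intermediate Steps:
$x{\left(h \right)} = 5 - \sqrt{-3 + h}$
$S = -170$ ($S = \left(24 - 14\right) \left(-12 - 5\right) - 0 = 10 \left(-17\right) + 0 = -170 + 0 = -170$)
$B = -170$
$B \left(\left(-11 + x{\left(-5 \right)}\right) - 33\right) = - 170 \left(\left(-11 + \left(5 - \sqrt{-3 - 5}\right)\right) - 33\right) = - 170 \left(\left(-11 + \left(5 - \sqrt{-8}\right)\right) - 33\right) = - 170 \left(\left(-11 + \left(5 - 2 i \sqrt{2}\right)\right) - 33\right) = - 170 \left(\left(-6 - 2 i \sqrt{2}\right) - 33\right) = - 170 \left(-39 - 2 i \sqrt{2}\right) = 6630 + 340 i \sqrt{2}$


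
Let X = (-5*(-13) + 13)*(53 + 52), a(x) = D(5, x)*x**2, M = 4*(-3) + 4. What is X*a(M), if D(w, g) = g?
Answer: -4193280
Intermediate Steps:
M = -8 (M = -12 + 4 = -8)
a(x) = x**3 (a(x) = x*x**2 = x**3)
X = 8190 (X = (65 + 13)*105 = 78*105 = 8190)
X*a(M) = 8190*(-8)**3 = 8190*(-512) = -4193280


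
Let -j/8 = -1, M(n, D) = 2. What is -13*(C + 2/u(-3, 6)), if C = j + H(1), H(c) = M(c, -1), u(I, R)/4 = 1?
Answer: -273/2 ≈ -136.50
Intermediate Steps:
u(I, R) = 4 (u(I, R) = 4*1 = 4)
j = 8 (j = -8*(-1) = 8)
H(c) = 2
C = 10 (C = 8 + 2 = 10)
-13*(C + 2/u(-3, 6)) = -13*(10 + 2/4) = -13*(10 + 2*(¼)) = -13*(10 + ½) = -13*21/2 = -273/2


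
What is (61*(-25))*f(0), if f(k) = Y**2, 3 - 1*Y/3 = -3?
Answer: -494100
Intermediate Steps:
Y = 18 (Y = 9 - 3*(-3) = 9 + 9 = 18)
f(k) = 324 (f(k) = 18**2 = 324)
(61*(-25))*f(0) = (61*(-25))*324 = -1525*324 = -494100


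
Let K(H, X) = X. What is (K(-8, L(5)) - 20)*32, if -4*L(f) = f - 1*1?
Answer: -672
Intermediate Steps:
L(f) = ¼ - f/4 (L(f) = -(f - 1*1)/4 = -(f - 1)/4 = -(-1 + f)/4 = ¼ - f/4)
(K(-8, L(5)) - 20)*32 = ((¼ - ¼*5) - 20)*32 = ((¼ - 5/4) - 20)*32 = (-1 - 20)*32 = -21*32 = -672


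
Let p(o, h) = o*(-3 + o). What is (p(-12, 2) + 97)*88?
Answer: 24376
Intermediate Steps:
(p(-12, 2) + 97)*88 = (-12*(-3 - 12) + 97)*88 = (-12*(-15) + 97)*88 = (180 + 97)*88 = 277*88 = 24376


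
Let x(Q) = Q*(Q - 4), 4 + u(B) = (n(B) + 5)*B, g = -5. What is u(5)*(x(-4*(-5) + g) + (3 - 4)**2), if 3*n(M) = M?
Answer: 14608/3 ≈ 4869.3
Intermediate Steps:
n(M) = M/3
u(B) = -4 + B*(5 + B/3) (u(B) = -4 + (B/3 + 5)*B = -4 + (5 + B/3)*B = -4 + B*(5 + B/3))
x(Q) = Q*(-4 + Q)
u(5)*(x(-4*(-5) + g) + (3 - 4)**2) = (-4 + 5*5 + (1/3)*5**2)*((-4*(-5) - 5)*(-4 + (-4*(-5) - 5)) + (3 - 4)**2) = (-4 + 25 + (1/3)*25)*((20 - 5)*(-4 + (20 - 5)) + (-1)**2) = (-4 + 25 + 25/3)*(15*(-4 + 15) + 1) = 88*(15*11 + 1)/3 = 88*(165 + 1)/3 = (88/3)*166 = 14608/3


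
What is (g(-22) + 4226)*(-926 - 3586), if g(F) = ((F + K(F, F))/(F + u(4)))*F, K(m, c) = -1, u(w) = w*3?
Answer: -94197024/5 ≈ -1.8839e+7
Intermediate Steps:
u(w) = 3*w
g(F) = F*(-1 + F)/(12 + F) (g(F) = ((F - 1)/(F + 3*4))*F = ((-1 + F)/(F + 12))*F = ((-1 + F)/(12 + F))*F = F*(-1 + F)/(12 + F))
(g(-22) + 4226)*(-926 - 3586) = (-22*(-1 - 22)/(12 - 22) + 4226)*(-926 - 3586) = (-22*(-23)/(-10) + 4226)*(-4512) = (-22*(-⅒)*(-23) + 4226)*(-4512) = (-253/5 + 4226)*(-4512) = (20877/5)*(-4512) = -94197024/5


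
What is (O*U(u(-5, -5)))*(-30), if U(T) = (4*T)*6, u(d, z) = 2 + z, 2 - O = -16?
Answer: 38880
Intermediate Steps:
O = 18 (O = 2 - 1*(-16) = 2 + 16 = 18)
U(T) = 24*T
(O*U(u(-5, -5)))*(-30) = (18*(24*(2 - 5)))*(-30) = (18*(24*(-3)))*(-30) = (18*(-72))*(-30) = -1296*(-30) = 38880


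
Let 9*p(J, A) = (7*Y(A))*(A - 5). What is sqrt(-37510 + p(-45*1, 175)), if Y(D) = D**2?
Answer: 4*sqrt(2256635)/3 ≈ 2002.9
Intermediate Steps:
p(J, A) = 7*A**2*(-5 + A)/9 (p(J, A) = ((7*A**2)*(A - 5))/9 = ((7*A**2)*(-5 + A))/9 = (7*A**2*(-5 + A))/9 = 7*A**2*(-5 + A)/9)
sqrt(-37510 + p(-45*1, 175)) = sqrt(-37510 + (7/9)*175**2*(-5 + 175)) = sqrt(-37510 + (7/9)*30625*170) = sqrt(-37510 + 36443750/9) = sqrt(36106160/9) = 4*sqrt(2256635)/3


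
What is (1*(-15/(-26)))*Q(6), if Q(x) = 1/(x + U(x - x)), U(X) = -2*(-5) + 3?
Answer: 15/494 ≈ 0.030364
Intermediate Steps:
U(X) = 13 (U(X) = 10 + 3 = 13)
Q(x) = 1/(13 + x) (Q(x) = 1/(x + 13) = 1/(13 + x))
(1*(-15/(-26)))*Q(6) = (1*(-15/(-26)))/(13 + 6) = (1*(-15*(-1/26)))/19 = (1*(15/26))*(1/19) = (15/26)*(1/19) = 15/494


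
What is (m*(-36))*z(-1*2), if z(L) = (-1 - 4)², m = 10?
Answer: -9000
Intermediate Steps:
z(L) = 25 (z(L) = (-5)² = 25)
(m*(-36))*z(-1*2) = (10*(-36))*25 = -360*25 = -9000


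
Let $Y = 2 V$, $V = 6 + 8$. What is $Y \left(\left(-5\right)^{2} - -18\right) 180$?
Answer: $216720$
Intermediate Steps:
$V = 14$
$Y = 28$ ($Y = 2 \cdot 14 = 28$)
$Y \left(\left(-5\right)^{2} - -18\right) 180 = 28 \left(\left(-5\right)^{2} - -18\right) 180 = 28 \left(25 + 18\right) 180 = 28 \cdot 43 \cdot 180 = 1204 \cdot 180 = 216720$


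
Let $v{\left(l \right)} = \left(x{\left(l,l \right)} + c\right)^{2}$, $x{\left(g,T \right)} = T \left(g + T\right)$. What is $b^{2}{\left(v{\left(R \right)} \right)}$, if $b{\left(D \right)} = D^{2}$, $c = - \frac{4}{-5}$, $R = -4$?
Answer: $\frac{523300059815673856}{390625} \approx 1.3396 \cdot 10^{12}$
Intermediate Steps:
$x{\left(g,T \right)} = T \left(T + g\right)$
$c = \frac{4}{5}$ ($c = \left(-4\right) \left(- \frac{1}{5}\right) = \frac{4}{5} \approx 0.8$)
$v{\left(l \right)} = \left(\frac{4}{5} + 2 l^{2}\right)^{2}$ ($v{\left(l \right)} = \left(l \left(l + l\right) + \frac{4}{5}\right)^{2} = \left(l 2 l + \frac{4}{5}\right)^{2} = \left(2 l^{2} + \frac{4}{5}\right)^{2} = \left(\frac{4}{5} + 2 l^{2}\right)^{2}$)
$b^{2}{\left(v{\left(R \right)} \right)} = \left(\left(\frac{4 \left(2 + 5 \left(-4\right)^{2}\right)^{2}}{25}\right)^{2}\right)^{2} = \left(\left(\frac{4 \left(2 + 5 \cdot 16\right)^{2}}{25}\right)^{2}\right)^{2} = \left(\left(\frac{4 \left(2 + 80\right)^{2}}{25}\right)^{2}\right)^{2} = \left(\left(\frac{4 \cdot 82^{2}}{25}\right)^{2}\right)^{2} = \left(\left(\frac{4}{25} \cdot 6724\right)^{2}\right)^{2} = \left(\left(\frac{26896}{25}\right)^{2}\right)^{2} = \left(\frac{723394816}{625}\right)^{2} = \frac{523300059815673856}{390625}$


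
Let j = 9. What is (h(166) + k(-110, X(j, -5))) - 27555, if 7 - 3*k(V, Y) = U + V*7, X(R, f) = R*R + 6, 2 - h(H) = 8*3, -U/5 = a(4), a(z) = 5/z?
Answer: -327791/12 ≈ -27316.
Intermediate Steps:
U = -25/4 ≈ -6.2500
h(H) = -22 (h(H) = 2 - 8*3 = 2 - 1*24 = 2 - 24 = -22)
X(R, f) = 6 + R² (X(R, f) = R² + 6 = 6 + R²)
k(V, Y) = 53/12 - 7*V/3 (k(V, Y) = 7/3 - (-25/4 + V*7)/3 = 7/3 - (-25/4 + 7*V)/3 = 7/3 + (25/12 - 7*V/3) = 53/12 - 7*V/3)
(h(166) + k(-110, X(j, -5))) - 27555 = (-22 + (53/12 - 7/3*(-110))) - 27555 = (-22 + (53/12 + 770/3)) - 27555 = (-22 + 3133/12) - 27555 = 2869/12 - 27555 = -327791/12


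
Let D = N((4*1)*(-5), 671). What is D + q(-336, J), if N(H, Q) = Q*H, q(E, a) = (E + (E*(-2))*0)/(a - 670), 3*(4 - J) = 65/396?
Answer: -1516926356/113039 ≈ -13420.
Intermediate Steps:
J = 4687/1188 (J = 4 - 65/(3*396) = 4 - ⅓*65/396 = 4 - 65/1188 = 4687/1188 ≈ 3.9453)
q(E, a) = E/(-670 + a) (q(E, a) = (E - 2*E*0)/(-670 + a) = (E + 0)/(-670 + a) = E/(-670 + a))
N(H, Q) = H*Q
D = -13420 (D = ((4*1)*(-5))*671 = (4*(-5))*671 = -20*671 = -13420)
D + q(-336, J) = -13420 - 336/(-670 + 4687/1188) = -13420 - 336/(-791273/1188) = -13420 - 336*(-1188/791273) = -13420 + 57024/113039 = -1516926356/113039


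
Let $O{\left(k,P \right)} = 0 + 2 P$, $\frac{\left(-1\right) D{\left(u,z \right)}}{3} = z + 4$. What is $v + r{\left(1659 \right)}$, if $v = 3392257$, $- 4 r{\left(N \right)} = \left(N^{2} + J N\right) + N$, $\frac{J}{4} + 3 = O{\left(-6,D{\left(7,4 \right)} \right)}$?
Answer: $2788381$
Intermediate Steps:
$D{\left(u,z \right)} = -12 - 3 z$ ($D{\left(u,z \right)} = - 3 \left(z + 4\right) = - 3 \left(4 + z\right) = -12 - 3 z$)
$O{\left(k,P \right)} = 2 P$
$J = -204$ ($J = -12 + 4 \cdot 2 \left(-12 - 12\right) = -12 + 4 \cdot 2 \left(-24\right) = -12 + 4 \left(-48\right) = -12 - 192 = -204$)
$r{\left(N \right)} = - \frac{N^{2}}{4} + \frac{203 N}{4}$ ($r{\left(N \right)} = - \frac{\left(N^{2} - 204 N\right) + N}{4} = - \frac{N^{2} - 203 N}{4} = - \frac{N^{2}}{4} + \frac{203 N}{4}$)
$v + r{\left(1659 \right)} = 3392257 + \frac{1}{4} \cdot 1659 \left(203 - 1659\right) = 3392257 + \frac{1}{4} \cdot 1659 \left(-1456\right) = 3392257 - 603876 = 2788381$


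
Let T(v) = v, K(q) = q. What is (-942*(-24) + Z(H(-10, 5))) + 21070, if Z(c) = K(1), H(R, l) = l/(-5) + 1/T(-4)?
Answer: 43679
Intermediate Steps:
H(R, l) = -1/4 - l/5 (H(R, l) = l/(-5) + 1/(-4) = l*(-1/5) + 1*(-1/4) = -l/5 - 1/4 = -1/4 - l/5)
Z(c) = 1
(-942*(-24) + Z(H(-10, 5))) + 21070 = (-942*(-24) + 1) + 21070 = (22608 + 1) + 21070 = 22609 + 21070 = 43679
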